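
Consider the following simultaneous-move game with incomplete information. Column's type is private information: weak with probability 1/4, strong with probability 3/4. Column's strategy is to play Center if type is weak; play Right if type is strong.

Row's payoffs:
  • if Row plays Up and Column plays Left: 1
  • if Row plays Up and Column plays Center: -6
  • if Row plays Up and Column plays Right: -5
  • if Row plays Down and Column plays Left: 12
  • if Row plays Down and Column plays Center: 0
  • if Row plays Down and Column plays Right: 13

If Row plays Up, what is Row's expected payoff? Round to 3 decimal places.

Take the expectation over Column's type, weighting each type's action by its prior probability.
E[Up] = 1/4·(-6) + 3/4·(-5) = (-3/2) + (-15/4) = -21/4

-5.250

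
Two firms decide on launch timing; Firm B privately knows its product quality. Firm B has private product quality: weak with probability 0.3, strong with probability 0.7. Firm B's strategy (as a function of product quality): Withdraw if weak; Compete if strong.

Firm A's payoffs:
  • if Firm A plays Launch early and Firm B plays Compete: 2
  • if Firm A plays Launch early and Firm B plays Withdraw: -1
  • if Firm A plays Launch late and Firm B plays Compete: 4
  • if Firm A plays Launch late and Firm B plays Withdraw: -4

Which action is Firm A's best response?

E[Launch early] = 0.3·(-1) + 0.7·(2) = 1.1
E[Launch late] = 0.3·(-4) + 0.7·(4) = 1.6
Best response: Launch late (1.6 is the largest).

Launch late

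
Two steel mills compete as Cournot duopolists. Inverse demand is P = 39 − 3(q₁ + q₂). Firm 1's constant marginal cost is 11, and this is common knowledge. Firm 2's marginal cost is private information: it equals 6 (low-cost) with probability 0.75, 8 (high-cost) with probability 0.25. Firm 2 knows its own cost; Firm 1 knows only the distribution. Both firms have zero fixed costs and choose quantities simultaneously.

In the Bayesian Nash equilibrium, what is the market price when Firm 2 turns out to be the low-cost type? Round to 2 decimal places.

18.58

Each type of Firm 2 best-responds to q₁; Firm 1 best-responds to the expected q₂ over Firm 2's types.
Firm 2 with cost c maximizes (39 − 3(q₁+q₂) − c)·q₂, giving q₂(c) = (39 − c − 3q₁)/6.
E[c₂] = 0.75·6 + 0.25·8 = 6.5
Firm 1's FOC against E[q₂] yields q₁ = (39 − 2·11 + E[c₂])/9 = (39 − 22 + 6.5)/9 = 2.61111.
q₂(low-cost) = 4.19444, so P = 39 − 3·(2.61111 + 4.19444) = 18.5833.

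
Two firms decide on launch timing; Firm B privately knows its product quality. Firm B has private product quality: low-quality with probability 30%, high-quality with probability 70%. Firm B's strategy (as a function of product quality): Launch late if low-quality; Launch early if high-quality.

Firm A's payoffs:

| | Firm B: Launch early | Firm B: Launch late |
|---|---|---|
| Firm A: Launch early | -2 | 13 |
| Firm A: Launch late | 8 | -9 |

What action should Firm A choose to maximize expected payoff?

Compute Firm A's expected payoff for each action, taking the expectation over Firm B's type.
E[Launch early] = 0.3·(13) + 0.7·(-2) = 2.5
E[Launch late] = 0.3·(-9) + 0.7·(8) = 2.9
Best response: Launch late (2.9 is the largest).

Launch late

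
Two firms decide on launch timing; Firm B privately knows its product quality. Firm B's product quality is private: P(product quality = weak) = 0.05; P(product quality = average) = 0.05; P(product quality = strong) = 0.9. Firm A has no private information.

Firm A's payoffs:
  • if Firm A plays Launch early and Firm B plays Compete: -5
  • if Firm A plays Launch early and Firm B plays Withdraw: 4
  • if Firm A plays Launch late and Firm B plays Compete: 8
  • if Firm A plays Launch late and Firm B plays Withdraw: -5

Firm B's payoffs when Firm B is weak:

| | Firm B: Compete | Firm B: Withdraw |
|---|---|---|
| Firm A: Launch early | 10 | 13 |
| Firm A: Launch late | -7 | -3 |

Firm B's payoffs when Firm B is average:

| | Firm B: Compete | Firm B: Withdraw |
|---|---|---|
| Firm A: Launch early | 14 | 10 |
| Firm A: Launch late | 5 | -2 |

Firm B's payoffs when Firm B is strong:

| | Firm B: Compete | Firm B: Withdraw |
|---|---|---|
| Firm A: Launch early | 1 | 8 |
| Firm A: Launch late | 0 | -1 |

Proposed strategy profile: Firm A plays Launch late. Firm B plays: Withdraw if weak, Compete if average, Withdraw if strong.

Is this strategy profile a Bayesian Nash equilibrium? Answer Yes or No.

No

Firm A plays Launch late: E[Launch late] = 0.05·(-5) + 0.05·(8) + 0.9·(-5) = -4.35; E[Launch early] = 3.55. Not best-responding. ✗
Firm B (product quality weak), facing Launch late: Compete gives -7, Withdraw gives -3. Proposed Withdraw is best. ✓
Firm B (product quality average), facing Launch late: Compete gives 5, Withdraw gives -2. Proposed Compete is best. ✓
Firm B (product quality strong), facing Launch late: Compete gives 0, Withdraw gives -1. Proposed Withdraw is not best — profitable deviation exists. ✗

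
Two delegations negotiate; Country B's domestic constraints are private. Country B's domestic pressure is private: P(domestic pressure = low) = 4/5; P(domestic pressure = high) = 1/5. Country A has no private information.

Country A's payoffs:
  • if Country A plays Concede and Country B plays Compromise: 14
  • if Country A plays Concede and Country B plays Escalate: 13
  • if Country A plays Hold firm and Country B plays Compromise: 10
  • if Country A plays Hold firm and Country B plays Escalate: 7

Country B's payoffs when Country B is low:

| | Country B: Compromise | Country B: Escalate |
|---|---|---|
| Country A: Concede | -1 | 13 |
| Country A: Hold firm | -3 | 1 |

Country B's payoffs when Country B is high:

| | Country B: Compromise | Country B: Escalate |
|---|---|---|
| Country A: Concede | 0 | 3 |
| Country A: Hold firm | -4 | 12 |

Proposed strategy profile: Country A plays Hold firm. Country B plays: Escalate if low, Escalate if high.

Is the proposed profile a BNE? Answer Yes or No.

No

Country A plays Hold firm: E[Hold firm] = 4/5·(7) + 1/5·(7) = 7; E[Concede] = 13. Not best-responding. ✗
Country B (domestic pressure low), facing Hold firm: Compromise gives -3, Escalate gives 1. Proposed Escalate is best. ✓
Country B (domestic pressure high), facing Hold firm: Compromise gives -4, Escalate gives 12. Proposed Escalate is best. ✓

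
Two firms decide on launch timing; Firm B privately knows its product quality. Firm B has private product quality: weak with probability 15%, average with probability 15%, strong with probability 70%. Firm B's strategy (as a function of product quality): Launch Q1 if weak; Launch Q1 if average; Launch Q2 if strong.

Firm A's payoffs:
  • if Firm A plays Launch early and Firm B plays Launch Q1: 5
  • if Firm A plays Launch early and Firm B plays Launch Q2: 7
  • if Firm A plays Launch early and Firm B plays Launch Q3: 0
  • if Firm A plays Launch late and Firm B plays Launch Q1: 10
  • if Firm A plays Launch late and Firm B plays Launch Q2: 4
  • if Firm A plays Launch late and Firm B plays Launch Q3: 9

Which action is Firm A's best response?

Launch early

Compute Firm A's expected payoff for each action, taking the expectation over Firm B's type.
E[Launch early] = 0.15·(5) + 0.15·(5) + 0.7·(7) = 6.4
E[Launch late] = 0.15·(10) + 0.15·(10) + 0.7·(4) = 5.8
Best response: Launch early (6.4 is the largest).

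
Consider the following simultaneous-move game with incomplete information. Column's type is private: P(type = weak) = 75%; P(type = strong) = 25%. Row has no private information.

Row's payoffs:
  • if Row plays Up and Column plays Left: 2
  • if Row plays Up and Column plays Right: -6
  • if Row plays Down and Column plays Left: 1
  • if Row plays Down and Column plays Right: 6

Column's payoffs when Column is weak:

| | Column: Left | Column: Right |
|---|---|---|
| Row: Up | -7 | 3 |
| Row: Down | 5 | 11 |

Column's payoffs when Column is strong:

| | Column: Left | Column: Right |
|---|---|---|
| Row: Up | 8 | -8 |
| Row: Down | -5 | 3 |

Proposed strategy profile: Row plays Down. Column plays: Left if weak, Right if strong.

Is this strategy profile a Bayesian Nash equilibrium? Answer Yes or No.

Row plays Down: E[Down] = 0.75·(1) + 0.25·(6) = 2.25; E[Up] = 0. Best-responding. ✓
Column (type weak), facing Down: Left gives 5, Right gives 11. Proposed Left is not best — profitable deviation exists. ✗
Column (type strong), facing Down: Left gives -5, Right gives 3. Proposed Right is best. ✓

No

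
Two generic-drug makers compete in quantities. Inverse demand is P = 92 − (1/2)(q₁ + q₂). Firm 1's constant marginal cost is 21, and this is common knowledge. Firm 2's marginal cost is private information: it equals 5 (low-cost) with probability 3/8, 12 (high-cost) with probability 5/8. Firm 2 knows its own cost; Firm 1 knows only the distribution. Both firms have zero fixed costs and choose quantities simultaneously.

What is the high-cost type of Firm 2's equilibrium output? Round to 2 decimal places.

Each type of Firm 2 best-responds to q₁; Firm 1 best-responds to the expected q₂ over Firm 2's types.
Firm 2 with cost c maximizes (92 − (1/2)(q₁+q₂) − c)·q₂, giving q₂(c) = (92 − c − (1/2)q₁).
E[c₂] = 3/8·5 + 5/8·12 = 9.375
Firm 1's FOC against E[q₂] yields q₁ = (92 − 2·21 + E[c₂])/(3/2) = (92 − 42 + 9.375)/(3/2) = 39.5833.
q₂(high-cost) = (92 − 12 − (1/2)·39.5833) = 60.2083.

60.21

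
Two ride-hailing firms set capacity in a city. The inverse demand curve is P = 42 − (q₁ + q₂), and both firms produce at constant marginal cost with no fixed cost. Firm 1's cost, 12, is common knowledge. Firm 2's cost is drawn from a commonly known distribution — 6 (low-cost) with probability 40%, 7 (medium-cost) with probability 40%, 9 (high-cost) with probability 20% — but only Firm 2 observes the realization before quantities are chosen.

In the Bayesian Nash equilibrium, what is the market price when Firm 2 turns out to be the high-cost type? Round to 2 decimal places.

Each type of Firm 2 best-responds to q₁; Firm 1 best-responds to the expected q₂ over Firm 2's types.
Firm 2 with cost c maximizes (42 − (q₁+q₂) − c)·q₂, giving q₂(c) = (42 − c − q₁)/2.
E[c₂] = 0.4·6 + 0.4·7 + 0.2·9 = 7
Firm 1's FOC against E[q₂] yields q₁ = (42 − 2·12 + E[c₂])/3 = (42 − 24 + 7)/3 = 8.33333.
q₂(high-cost) = 12.3333, so P = 42 − (8.33333 + 12.3333) = 21.3333.

21.33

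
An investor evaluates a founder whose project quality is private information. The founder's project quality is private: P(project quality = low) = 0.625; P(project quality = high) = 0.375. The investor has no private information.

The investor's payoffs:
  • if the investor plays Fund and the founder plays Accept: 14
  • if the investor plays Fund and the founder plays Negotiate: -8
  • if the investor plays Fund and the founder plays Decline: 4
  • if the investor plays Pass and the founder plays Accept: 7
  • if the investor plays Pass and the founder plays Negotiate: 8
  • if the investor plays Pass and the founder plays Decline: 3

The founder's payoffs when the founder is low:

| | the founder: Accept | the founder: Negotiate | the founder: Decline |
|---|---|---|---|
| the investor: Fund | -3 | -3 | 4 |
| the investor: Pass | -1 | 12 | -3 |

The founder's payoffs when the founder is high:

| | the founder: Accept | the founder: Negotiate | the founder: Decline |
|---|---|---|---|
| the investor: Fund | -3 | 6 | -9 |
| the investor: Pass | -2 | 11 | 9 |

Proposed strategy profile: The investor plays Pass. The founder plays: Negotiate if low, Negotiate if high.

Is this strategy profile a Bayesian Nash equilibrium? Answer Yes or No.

A profile is a BNE iff every type of every player is best-responding given beliefs about the other side.
The investor plays Pass: E[Pass] = 0.625·(8) + 0.375·(8) = 8; E[Fund] = -8. Best-responding. ✓
The founder (project quality low), facing Pass: Accept gives -1, Negotiate gives 12, Decline gives -3. Proposed Negotiate is best. ✓
The founder (project quality high), facing Pass: Accept gives -2, Negotiate gives 11, Decline gives 9. Proposed Negotiate is best. ✓

Yes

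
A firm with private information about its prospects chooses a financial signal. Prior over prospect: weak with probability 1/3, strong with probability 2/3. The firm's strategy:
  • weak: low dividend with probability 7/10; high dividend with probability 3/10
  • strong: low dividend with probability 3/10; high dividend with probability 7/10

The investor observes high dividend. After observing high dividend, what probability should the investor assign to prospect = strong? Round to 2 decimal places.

Apply Bayes' rule using the sender's strategy as the likelihood.
P(high dividend) = (1/3)·(3/10) + (2/3)·(7/10) = 17/30
P(strong | high dividend) = ((2/3)·(7/10)) / (17/30) = (7/15) / (17/30) = 14/17

0.82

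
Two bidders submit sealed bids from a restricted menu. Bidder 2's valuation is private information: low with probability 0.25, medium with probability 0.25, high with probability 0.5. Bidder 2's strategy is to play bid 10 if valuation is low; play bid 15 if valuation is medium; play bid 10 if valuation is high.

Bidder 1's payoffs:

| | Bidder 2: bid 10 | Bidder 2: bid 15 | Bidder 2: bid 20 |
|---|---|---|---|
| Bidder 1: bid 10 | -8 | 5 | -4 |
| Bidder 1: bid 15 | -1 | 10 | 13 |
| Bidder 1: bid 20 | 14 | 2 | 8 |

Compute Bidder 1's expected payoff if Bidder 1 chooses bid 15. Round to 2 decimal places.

1.75

Take the expectation over Bidder 2's valuation, weighting each type's action by its prior probability.
E[bid 15] = 0.25·(-1) + 0.25·10 + 0.5·(-1) = (-0.25) + 2.5 + (-0.5) = 1.75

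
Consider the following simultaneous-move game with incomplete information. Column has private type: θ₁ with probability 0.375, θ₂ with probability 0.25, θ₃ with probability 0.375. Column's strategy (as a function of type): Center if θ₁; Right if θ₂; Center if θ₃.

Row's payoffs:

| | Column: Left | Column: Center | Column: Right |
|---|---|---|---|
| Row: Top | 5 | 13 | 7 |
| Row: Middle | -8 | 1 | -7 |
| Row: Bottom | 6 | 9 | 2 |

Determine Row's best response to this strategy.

Top

E[Top] = 0.375·(13) + 0.25·(7) + 0.375·(13) = 11.5
E[Middle] = 0.375·(1) + 0.25·(-7) + 0.375·(1) = -1
E[Bottom] = 0.375·(9) + 0.25·(2) + 0.375·(9) = 7.25
Best response: Top (11.5 is the largest).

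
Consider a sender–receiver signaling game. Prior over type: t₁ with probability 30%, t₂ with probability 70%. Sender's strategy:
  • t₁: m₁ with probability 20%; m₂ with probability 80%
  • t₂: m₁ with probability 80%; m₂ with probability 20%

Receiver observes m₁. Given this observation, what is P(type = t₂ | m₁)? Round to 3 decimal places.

0.903

P(m₁) = 0.3·0.2 + 0.7·0.8 = 0.62
P(t₂ | m₁) = (0.7·0.8) / 0.62 = 0.56 / 0.62 = 0.903226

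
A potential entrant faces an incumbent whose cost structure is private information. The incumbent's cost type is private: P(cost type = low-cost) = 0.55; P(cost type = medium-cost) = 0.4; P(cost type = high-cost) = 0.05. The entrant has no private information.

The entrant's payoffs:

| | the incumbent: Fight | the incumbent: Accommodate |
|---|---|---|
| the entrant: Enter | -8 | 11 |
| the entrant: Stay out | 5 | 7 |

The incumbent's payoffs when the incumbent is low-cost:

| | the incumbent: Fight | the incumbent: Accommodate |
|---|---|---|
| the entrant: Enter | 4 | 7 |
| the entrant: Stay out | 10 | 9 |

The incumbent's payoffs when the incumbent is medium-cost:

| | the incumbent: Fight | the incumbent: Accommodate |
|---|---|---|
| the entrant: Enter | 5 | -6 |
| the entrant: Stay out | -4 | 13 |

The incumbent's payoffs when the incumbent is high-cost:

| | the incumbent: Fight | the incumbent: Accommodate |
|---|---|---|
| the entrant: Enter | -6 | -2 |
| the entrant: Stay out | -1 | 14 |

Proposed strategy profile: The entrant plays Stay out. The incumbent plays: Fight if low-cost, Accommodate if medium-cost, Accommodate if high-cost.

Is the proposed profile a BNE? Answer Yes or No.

Yes

A profile is a BNE iff every type of every player is best-responding given beliefs about the other side.
The entrant plays Stay out: E[Stay out] = 0.55·(5) + 0.4·(7) + 0.05·(7) = 5.9; E[Enter] = 0.55. Best-responding. ✓
The incumbent (cost type low-cost), facing Stay out: Fight gives 10, Accommodate gives 9. Proposed Fight is best. ✓
The incumbent (cost type medium-cost), facing Stay out: Fight gives -4, Accommodate gives 13. Proposed Accommodate is best. ✓
The incumbent (cost type high-cost), facing Stay out: Fight gives -1, Accommodate gives 14. Proposed Accommodate is best. ✓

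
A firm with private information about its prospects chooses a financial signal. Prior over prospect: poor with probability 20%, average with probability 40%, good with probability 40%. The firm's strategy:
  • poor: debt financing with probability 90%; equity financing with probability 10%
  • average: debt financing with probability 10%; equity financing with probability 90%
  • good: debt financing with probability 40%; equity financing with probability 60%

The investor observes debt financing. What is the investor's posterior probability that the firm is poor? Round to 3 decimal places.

P(debt financing) = 0.2·0.9 + 0.4·0.1 + 0.4·0.4 = 0.38
P(poor | debt financing) = (0.2·0.9) / 0.38 = 0.18 / 0.38 = 0.473684

0.474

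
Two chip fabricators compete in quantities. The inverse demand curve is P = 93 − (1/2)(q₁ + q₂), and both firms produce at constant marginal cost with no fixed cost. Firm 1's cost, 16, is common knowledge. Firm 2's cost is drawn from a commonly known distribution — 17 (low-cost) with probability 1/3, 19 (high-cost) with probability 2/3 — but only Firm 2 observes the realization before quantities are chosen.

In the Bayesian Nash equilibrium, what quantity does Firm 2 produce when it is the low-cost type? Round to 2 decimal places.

Each type of Firm 2 best-responds to q₁; Firm 1 best-responds to the expected q₂ over Firm 2's types.
Firm 2 with cost c maximizes (93 − (1/2)(q₁+q₂) − c)·q₂, giving q₂(c) = (93 − c − (1/2)q₁).
E[c₂] = 1/3·17 + 2/3·19 = 18.3333
Firm 1's FOC against E[q₂] yields q₁ = (93 − 2·16 + E[c₂])/(3/2) = (93 − 32 + 18.3333)/(3/2) = 52.8889.
q₂(low-cost) = (93 − 17 − (1/2)·52.8889) = 49.5556.

49.56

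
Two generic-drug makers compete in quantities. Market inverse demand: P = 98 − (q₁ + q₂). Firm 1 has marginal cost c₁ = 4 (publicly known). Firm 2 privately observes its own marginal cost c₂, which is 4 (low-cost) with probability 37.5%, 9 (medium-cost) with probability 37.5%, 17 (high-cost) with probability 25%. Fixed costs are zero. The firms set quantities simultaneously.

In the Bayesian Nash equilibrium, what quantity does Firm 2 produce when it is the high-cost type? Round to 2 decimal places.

23.98

Firm 2 with cost c maximizes (98 − (q₁+q₂) − c)·q₂, giving q₂(c) = (98 − c − q₁)/2.
E[c₂] = 0.375·4 + 0.375·9 + 0.25·17 = 9.125
Firm 1's FOC against E[q₂] yields q₁ = (98 − 2·4 + E[c₂])/3 = (98 − 8 + 9.125)/3 = 33.0417.
q₂(high-cost) = (98 − 17 − 33.0417)/2 = 23.9792.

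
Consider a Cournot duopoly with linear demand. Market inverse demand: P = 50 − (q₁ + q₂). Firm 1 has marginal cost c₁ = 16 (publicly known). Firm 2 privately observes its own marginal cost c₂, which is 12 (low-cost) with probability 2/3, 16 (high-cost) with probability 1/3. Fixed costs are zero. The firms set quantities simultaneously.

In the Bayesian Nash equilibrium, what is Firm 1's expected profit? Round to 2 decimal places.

Firm 2 with cost c maximizes (50 − (q₁+q₂) − c)·q₂, giving q₂(c) = (50 − c − q₁)/2.
E[c₂] = 2/3·12 + 1/3·16 = 13.3333
Firm 1's FOC against E[q₂] yields q₁ = (50 − 2·16 + E[c₂])/3 = (50 − 32 + 13.3333)/3 = 10.4444.
E[P] = 50 − (q₁ + E[q₂]) = 26.4444; Firm 1's expected profit = (E[P] − 16)·q₁ = (26.4444 − 16)·10.4444 = 109.086.

109.09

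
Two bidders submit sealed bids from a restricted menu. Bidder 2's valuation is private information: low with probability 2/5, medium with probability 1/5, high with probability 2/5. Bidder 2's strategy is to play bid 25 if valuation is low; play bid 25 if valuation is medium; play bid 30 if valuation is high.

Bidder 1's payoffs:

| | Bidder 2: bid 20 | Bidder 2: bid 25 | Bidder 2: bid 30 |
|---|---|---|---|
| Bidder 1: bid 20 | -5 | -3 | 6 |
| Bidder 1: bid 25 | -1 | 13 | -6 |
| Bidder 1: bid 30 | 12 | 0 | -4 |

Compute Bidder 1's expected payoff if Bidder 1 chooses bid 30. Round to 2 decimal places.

E[bid 30] = 2/5·0 + 1/5·0 + 2/5·(-4) = 0 + 0 + (-8/5) = -8/5

-1.60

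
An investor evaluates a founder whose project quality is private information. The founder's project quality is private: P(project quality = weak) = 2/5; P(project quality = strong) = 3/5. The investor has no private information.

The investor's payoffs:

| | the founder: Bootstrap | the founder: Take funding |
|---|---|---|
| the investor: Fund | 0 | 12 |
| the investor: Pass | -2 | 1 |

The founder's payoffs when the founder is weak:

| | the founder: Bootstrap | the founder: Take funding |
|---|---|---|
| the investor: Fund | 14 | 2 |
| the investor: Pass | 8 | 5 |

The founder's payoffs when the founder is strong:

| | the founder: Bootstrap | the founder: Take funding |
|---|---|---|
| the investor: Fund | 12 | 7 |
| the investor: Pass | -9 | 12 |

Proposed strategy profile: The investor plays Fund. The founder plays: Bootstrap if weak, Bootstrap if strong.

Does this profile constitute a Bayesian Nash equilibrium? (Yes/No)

Yes

The investor plays Fund: E[Fund] = 2/5·(0) + 3/5·(0) = 0; E[Pass] = -2. Best-responding. ✓
The founder (project quality weak), facing Fund: Bootstrap gives 14, Take funding gives 2. Proposed Bootstrap is best. ✓
The founder (project quality strong), facing Fund: Bootstrap gives 12, Take funding gives 7. Proposed Bootstrap is best. ✓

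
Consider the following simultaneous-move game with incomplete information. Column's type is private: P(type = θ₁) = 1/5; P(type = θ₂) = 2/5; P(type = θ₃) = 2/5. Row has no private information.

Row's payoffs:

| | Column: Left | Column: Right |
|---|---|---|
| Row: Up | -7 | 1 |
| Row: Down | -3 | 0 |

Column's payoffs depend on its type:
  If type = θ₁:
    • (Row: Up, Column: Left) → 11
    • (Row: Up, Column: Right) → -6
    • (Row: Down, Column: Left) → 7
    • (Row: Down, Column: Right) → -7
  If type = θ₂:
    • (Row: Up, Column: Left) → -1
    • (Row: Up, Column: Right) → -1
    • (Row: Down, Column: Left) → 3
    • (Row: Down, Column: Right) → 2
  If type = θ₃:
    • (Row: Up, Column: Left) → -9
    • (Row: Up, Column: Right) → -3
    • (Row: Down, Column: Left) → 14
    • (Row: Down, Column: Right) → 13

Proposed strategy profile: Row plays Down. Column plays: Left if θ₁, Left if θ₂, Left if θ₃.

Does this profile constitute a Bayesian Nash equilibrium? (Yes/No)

Yes

A profile is a BNE iff every type of every player is best-responding given beliefs about the other side.
Row plays Down: E[Down] = 1/5·(-3) + 2/5·(-3) + 2/5·(-3) = -3; E[Up] = -7. Best-responding. ✓
Column (type θ₁), facing Down: Left gives 7, Right gives -7. Proposed Left is best. ✓
Column (type θ₂), facing Down: Left gives 3, Right gives 2. Proposed Left is best. ✓
Column (type θ₃), facing Down: Left gives 14, Right gives 13. Proposed Left is best. ✓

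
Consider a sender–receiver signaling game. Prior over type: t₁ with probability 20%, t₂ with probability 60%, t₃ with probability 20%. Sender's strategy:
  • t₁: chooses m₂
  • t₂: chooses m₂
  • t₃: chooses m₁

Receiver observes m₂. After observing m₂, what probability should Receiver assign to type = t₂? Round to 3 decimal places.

P(m₂) = 0.2·1 + 0.6·1 + 0.2·0 = 0.8
P(t₂ | m₂) = (0.6·1) / 0.8 = 0.6 / 0.8 = 0.75

0.750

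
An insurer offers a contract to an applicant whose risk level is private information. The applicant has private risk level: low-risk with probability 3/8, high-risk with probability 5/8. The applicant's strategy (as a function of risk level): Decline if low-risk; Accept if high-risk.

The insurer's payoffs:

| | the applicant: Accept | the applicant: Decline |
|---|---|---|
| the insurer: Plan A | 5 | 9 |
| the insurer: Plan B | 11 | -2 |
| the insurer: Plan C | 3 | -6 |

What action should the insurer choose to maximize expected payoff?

Compute the insurer's expected payoff for each action, taking the expectation over the applicant's type.
E[Plan A] = 3/8·(9) + 5/8·(5) = 13/2
E[Plan B] = 3/8·(-2) + 5/8·(11) = 49/8
E[Plan C] = 3/8·(-6) + 5/8·(3) = -3/8
Best response: Plan A (13/2 is the largest).

Plan A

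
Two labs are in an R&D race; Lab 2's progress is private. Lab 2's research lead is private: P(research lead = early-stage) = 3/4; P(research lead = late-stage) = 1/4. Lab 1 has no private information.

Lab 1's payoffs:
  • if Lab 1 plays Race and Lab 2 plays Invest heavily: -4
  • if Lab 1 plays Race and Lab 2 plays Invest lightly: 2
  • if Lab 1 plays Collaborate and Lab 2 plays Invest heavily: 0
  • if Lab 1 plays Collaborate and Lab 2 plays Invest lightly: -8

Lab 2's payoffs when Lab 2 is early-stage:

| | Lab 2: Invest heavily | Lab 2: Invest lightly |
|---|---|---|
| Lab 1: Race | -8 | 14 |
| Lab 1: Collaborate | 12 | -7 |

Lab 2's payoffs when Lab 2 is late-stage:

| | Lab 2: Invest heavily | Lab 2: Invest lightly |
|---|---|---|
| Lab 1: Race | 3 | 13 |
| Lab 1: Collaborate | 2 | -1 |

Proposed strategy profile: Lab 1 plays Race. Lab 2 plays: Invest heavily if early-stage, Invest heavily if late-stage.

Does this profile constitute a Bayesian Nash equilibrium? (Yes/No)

Lab 1 plays Race: E[Race] = 3/4·(-4) + 1/4·(-4) = -4; E[Collaborate] = 0. Not best-responding. ✗
Lab 2 (research lead early-stage), facing Race: Invest heavily gives -8, Invest lightly gives 14. Proposed Invest heavily is not best — profitable deviation exists. ✗
Lab 2 (research lead late-stage), facing Race: Invest heavily gives 3, Invest lightly gives 13. Proposed Invest heavily is not best — profitable deviation exists. ✗

No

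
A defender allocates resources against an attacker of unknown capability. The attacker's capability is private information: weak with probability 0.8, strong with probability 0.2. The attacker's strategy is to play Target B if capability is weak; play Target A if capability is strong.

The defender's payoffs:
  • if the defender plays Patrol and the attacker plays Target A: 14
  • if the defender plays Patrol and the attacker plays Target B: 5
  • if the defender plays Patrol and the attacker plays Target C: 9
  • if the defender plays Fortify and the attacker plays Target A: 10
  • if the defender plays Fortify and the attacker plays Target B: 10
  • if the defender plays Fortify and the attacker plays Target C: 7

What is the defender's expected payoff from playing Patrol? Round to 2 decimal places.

E[Patrol] = 0.8·5 + 0.2·14 = 4 + 2.8 = 6.8

6.80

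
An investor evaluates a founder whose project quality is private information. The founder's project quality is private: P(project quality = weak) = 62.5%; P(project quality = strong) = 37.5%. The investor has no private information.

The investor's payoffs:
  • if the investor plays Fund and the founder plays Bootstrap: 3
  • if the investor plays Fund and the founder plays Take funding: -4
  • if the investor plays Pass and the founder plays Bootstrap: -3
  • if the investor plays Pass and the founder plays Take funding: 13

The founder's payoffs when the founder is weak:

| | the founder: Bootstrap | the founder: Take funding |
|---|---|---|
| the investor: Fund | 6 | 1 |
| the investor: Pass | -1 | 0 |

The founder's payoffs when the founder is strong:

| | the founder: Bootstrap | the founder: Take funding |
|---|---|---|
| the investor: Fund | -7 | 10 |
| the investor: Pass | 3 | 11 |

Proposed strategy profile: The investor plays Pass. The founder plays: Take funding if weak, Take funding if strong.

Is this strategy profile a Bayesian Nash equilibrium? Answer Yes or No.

Yes

The investor plays Pass: E[Pass] = 0.625·(13) + 0.375·(13) = 13; E[Fund] = -4. Best-responding. ✓
The founder (project quality weak), facing Pass: Bootstrap gives -1, Take funding gives 0. Proposed Take funding is best. ✓
The founder (project quality strong), facing Pass: Bootstrap gives 3, Take funding gives 11. Proposed Take funding is best. ✓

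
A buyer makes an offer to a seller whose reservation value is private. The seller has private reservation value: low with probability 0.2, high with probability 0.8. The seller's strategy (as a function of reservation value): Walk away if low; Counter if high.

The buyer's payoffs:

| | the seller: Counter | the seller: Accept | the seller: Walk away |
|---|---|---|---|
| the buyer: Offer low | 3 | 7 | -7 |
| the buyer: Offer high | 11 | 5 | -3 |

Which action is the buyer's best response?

E[Offer low] = 0.2·(-7) + 0.8·(3) = 1
E[Offer high] = 0.2·(-3) + 0.8·(11) = 8.2
Best response: Offer high (8.2 is the largest).

Offer high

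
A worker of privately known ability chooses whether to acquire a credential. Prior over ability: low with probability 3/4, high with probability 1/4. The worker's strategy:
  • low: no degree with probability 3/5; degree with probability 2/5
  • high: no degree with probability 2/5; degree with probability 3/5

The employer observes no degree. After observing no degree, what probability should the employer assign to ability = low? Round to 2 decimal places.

0.82

Apply Bayes' rule using the sender's strategy as the likelihood.
P(no degree) = (3/4)·(3/5) + (1/4)·(2/5) = 11/20
P(low | no degree) = ((3/4)·(3/5)) / (11/20) = (9/20) / (11/20) = 9/11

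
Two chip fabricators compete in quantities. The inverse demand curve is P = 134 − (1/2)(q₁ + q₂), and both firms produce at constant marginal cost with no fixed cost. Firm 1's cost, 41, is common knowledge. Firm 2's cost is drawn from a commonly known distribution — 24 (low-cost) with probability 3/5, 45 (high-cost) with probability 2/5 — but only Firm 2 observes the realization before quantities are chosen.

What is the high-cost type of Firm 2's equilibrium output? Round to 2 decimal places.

60.87

Firm 2 with cost c maximizes (134 − (1/2)(q₁+q₂) − c)·q₂, giving q₂(c) = (134 − c − (1/2)q₁).
E[c₂] = 3/5·24 + 2/5·45 = 32.4
Firm 1's FOC against E[q₂] yields q₁ = (134 − 2·41 + E[c₂])/(3/2) = (134 − 82 + 32.4)/(3/2) = 56.2667.
q₂(high-cost) = (134 − 45 − (1/2)·56.2667) = 60.8667.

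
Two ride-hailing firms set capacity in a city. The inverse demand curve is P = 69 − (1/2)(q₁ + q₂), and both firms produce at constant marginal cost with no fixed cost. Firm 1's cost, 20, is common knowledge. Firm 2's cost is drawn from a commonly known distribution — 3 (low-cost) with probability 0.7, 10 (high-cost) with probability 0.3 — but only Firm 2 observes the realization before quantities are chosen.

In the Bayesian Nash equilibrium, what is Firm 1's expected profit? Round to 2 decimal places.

258.40

Type-c best response for Firm 2: q₂(c) = (69 − c) − q₁/2.
Firm 1 maximizes expected profit; its first-order condition is 69 − q₁ − (1/2)E[q₂] − 20 = 0.
Substituting E[q₂] and solving: E[c₂] = 5.1, so q₁ = (69 − 2·20 + 5.1)/(3/2) = 22.7333.
E[P] = 69 − (1/2)·(q₁ + E[q₂]) = 31.3667; Firm 1's expected profit = (E[P] − 20)·q₁ = (31.3667 − 20)·22.7333 = 258.402.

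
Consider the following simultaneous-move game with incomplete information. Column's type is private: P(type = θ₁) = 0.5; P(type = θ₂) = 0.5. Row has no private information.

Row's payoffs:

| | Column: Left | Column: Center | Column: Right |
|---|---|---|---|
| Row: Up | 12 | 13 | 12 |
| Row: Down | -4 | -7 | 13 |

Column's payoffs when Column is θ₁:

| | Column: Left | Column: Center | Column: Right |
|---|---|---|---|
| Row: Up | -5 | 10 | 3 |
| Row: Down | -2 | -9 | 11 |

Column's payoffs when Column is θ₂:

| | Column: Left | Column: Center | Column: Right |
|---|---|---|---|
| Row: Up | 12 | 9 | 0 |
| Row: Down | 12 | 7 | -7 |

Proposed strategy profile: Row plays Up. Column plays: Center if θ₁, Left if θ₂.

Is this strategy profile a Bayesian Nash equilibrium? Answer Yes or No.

Yes

Row plays Up: E[Up] = 0.5·(13) + 0.5·(12) = 12.5; E[Down] = -5.5. Best-responding. ✓
Column (type θ₁), facing Up: Left gives -5, Center gives 10, Right gives 3. Proposed Center is best. ✓
Column (type θ₂), facing Up: Left gives 12, Center gives 9, Right gives 0. Proposed Left is best. ✓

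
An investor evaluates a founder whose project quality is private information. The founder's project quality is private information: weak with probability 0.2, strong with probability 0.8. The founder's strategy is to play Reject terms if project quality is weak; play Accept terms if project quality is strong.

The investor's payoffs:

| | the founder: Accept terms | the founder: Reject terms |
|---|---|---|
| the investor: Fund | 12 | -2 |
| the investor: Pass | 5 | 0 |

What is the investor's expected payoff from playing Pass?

Take the expectation over the founder's project quality, weighting each type's action by its prior probability.
E[Pass] = 0.2·0 + 0.8·5 = 0 + 4 = 4

4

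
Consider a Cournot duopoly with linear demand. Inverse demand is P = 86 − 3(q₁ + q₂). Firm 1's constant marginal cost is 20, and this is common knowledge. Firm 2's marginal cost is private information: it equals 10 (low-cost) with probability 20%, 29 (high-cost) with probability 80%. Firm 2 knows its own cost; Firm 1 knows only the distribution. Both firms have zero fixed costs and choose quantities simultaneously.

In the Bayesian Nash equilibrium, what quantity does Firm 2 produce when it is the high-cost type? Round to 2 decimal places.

5.54

Type-c best response for Firm 2: q₂(c) = (86 − c)/6 − q₁/2.
Firm 1 maximizes expected profit; its first-order condition is 86 − 6q₁ − 3E[q₂] − 20 = 0.
Substituting E[q₂] and solving: E[c₂] = 25.2, so q₁ = (86 − 2·20 + 25.2)/9 = 7.91111.
q₂(high-cost) = (86 − 29 − 3·7.91111)/6 = 5.54444.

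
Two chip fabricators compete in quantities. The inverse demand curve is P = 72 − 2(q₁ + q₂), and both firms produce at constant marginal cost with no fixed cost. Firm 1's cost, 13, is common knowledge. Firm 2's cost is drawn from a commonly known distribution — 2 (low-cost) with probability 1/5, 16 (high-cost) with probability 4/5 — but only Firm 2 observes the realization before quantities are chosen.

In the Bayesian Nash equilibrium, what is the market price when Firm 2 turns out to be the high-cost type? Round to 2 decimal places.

Firm 2 with cost c maximizes (72 − 2(q₁+q₂) − c)·q₂, giving q₂(c) = (72 − c − 2q₁)/4.
E[c₂] = 1/5·2 + 4/5·16 = 13.2
Firm 1's FOC against E[q₂] yields q₁ = (72 − 2·13 + E[c₂])/6 = (72 − 26 + 13.2)/6 = 9.86667.
q₂(high-cost) = 9.06667, so P = 72 − 2·(9.86667 + 9.06667) = 34.1333.

34.13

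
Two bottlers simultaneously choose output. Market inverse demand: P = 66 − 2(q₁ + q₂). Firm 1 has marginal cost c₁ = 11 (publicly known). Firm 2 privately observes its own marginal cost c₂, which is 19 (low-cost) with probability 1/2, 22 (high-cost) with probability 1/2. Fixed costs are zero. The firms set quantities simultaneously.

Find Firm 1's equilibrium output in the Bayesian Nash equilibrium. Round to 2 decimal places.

Each type of Firm 2 best-responds to q₁; Firm 1 best-responds to the expected q₂ over Firm 2's types.
Firm 2 with cost c maximizes (66 − 2(q₁+q₂) − c)·q₂, giving q₂(c) = (66 − c − 2q₁)/4.
E[c₂] = 1/2·19 + 1/2·22 = 20.5
Firm 1's FOC against E[q₂] yields q₁ = (66 − 2·11 + E[c₂])/6 = (66 − 22 + 20.5)/6 = 10.75.

10.75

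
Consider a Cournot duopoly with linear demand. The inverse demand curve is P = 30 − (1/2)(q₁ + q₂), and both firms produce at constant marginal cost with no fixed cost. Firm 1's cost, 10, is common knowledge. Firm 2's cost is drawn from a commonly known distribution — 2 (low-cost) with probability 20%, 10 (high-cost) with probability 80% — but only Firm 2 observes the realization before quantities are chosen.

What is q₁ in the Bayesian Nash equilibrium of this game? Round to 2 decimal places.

Type-c best response for Firm 2: q₂(c) = (30 − c) − q₁/2.
Firm 1 maximizes expected profit; its first-order condition is 30 − q₁ − (1/2)E[q₂] − 10 = 0.
Substituting E[q₂] and solving: E[c₂] = 8.4, so q₁ = (30 − 2·10 + 8.4)/(3/2) = 12.2667.

12.27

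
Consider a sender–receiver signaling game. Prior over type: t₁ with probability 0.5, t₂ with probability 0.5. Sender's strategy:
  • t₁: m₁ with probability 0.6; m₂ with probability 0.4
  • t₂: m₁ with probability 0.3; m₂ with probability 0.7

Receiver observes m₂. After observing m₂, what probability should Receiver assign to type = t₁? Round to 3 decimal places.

P(m₂) = 0.5·0.4 + 0.5·0.7 = 0.55
P(t₁ | m₂) = (0.5·0.4) / 0.55 = 0.2 / 0.55 = 0.363636

0.364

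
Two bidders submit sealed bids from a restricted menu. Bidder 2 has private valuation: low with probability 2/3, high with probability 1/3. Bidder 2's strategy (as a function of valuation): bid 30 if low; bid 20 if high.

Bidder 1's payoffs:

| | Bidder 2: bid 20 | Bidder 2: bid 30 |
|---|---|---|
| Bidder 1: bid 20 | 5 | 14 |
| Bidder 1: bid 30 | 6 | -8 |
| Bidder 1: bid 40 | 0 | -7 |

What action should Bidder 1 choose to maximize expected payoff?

E[bid 20] = 2/3·(14) + 1/3·(5) = 11
E[bid 30] = 2/3·(-8) + 1/3·(6) = -10/3
E[bid 40] = 2/3·(-7) + 1/3·(0) = -14/3
Best response: bid 20 (11 is the largest).

bid 20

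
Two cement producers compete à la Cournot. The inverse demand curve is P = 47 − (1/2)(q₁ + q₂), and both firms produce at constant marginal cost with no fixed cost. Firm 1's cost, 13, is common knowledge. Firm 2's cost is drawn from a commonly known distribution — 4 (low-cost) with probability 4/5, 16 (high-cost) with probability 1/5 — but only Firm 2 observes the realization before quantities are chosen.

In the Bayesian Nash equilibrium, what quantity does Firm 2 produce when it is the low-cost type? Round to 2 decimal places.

33.87

Each type of Firm 2 best-responds to q₁; Firm 1 best-responds to the expected q₂ over Firm 2's types.
Firm 2 with cost c maximizes (47 − (1/2)(q₁+q₂) − c)·q₂, giving q₂(c) = (47 − c − (1/2)q₁).
E[c₂] = 4/5·4 + 1/5·16 = 6.4
Firm 1's FOC against E[q₂] yields q₁ = (47 − 2·13 + E[c₂])/(3/2) = (47 − 26 + 6.4)/(3/2) = 18.2667.
q₂(low-cost) = (47 − 4 − (1/2)·18.2667) = 33.8667.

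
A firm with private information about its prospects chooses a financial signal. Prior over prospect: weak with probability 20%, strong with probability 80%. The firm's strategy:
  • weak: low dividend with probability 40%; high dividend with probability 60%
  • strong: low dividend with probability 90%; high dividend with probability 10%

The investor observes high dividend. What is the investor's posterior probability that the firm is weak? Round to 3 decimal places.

P(high dividend) = 0.2·0.6 + 0.8·0.1 = 0.2
P(weak | high dividend) = (0.2·0.6) / 0.2 = 0.12 / 0.2 = 0.6

0.600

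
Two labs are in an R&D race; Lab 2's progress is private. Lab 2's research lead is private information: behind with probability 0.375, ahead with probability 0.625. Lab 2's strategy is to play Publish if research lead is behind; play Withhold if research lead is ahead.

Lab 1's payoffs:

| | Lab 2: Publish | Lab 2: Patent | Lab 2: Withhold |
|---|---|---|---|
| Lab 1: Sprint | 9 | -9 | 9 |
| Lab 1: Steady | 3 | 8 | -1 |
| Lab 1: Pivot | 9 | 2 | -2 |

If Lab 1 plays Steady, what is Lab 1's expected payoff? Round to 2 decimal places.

E[Steady] = 0.375·3 + 0.625·(-1) = 1.125 + (-0.625) = 0.5

0.50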